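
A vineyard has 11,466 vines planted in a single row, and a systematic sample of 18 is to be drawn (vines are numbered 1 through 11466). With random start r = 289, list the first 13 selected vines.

289, 926, 1563, 2200, 2837, 3474, 4111, 4748, 5385, 6022, 6659, 7296, 7933

k = N/n = 11466/18 = 637
vine 1: 289
vine 2: 289 + 637 = 926
vine 3: 926 + 637 = 1563
vine 4: 1563 + 637 = 2200
vine 5: 2200 + 637 = 2837
vine 6: 2837 + 637 = 3474
vine 7: 3474 + 637 = 4111
vine 8: 4111 + 637 = 4748
vine 9: 4748 + 637 = 5385
vine 10: 5385 + 637 = 6022
vine 11: 6022 + 637 = 6659
vine 12: 6659 + 637 = 7296
vine 13: 7296 + 637 = 7933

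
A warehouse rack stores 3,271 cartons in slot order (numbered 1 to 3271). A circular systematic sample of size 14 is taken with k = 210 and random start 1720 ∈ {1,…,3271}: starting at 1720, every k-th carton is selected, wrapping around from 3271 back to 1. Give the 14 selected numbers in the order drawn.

1720, 1930, 2140, 2350, 2560, 2770, 2980, 3190, 129, 339, 549, 759, 969, 1179

Selection 1: 1720
Selection 2: 1720 + 210 = 1930
Selection 3: 1930 + 210 = 2140
Selection 4: 2140 + 210 = 2350
Selection 5: 2350 + 210 = 2560
Selection 6: 2560 + 210 = 2770
Selection 7: 2770 + 210 = 2980
Selection 8: 2980 + 210 = 3190
Selection 9: 3190 + 210 = 3400 → 3400 − 3271 = 129
Selection 10: 129 + 210 = 339
Selection 11: 339 + 210 = 549
Selection 12: 549 + 210 = 759
Selection 13: 759 + 210 = 969
Selection 14: 969 + 210 = 1179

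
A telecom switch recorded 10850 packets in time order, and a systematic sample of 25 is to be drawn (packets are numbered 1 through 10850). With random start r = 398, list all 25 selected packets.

398, 832, 1266, 1700, 2134, 2568, 3002, 3436, 3870, 4304, 4738, 5172, 5606, 6040, 6474, 6908, 7342, 7776, 8210, 8644, 9078, 9512, 9946, 10380, 10814

k = N/n = 10850/25 = 434
packet 1: 398
packet 2: 398 + 434 = 832
packet 3: 832 + 434 = 1266
packet 4: 1266 + 434 = 1700
packet 5: 1700 + 434 = 2134
packet 6: 2134 + 434 = 2568
packet 7: 2568 + 434 = 3002
packet 8: 3002 + 434 = 3436
packet 9: 3436 + 434 = 3870
packet 10: 3870 + 434 = 4304
packet 11: 4304 + 434 = 4738
packet 12: 4738 + 434 = 5172
packet 13: 5172 + 434 = 5606
packet 14: 5606 + 434 = 6040
packet 15: 6040 + 434 = 6474
packet 16: 6474 + 434 = 6908
packet 17: 6908 + 434 = 7342
packet 18: 7342 + 434 = 7776
packet 19: 7776 + 434 = 8210
packet 20: 8210 + 434 = 8644
packet 21: 8644 + 434 = 9078
packet 22: 9078 + 434 = 9512
packet 23: 9512 + 434 = 9946
packet 24: 9946 + 434 = 10380
packet 25: 10380 + 434 = 10814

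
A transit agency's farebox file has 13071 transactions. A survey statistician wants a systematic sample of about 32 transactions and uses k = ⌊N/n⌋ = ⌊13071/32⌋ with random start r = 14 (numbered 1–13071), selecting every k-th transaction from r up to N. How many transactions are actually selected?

33

k = ⌊13071/32⌋ = 408
Achieved size = ⌊(13071 − 14)/408⌋ + 1 = ⌊13057/408⌋ + 1 = 32 + 1 = 33
(last selection: 14 + 32×408 = 13070 ≤ 13071; next would be 13478 > 13071)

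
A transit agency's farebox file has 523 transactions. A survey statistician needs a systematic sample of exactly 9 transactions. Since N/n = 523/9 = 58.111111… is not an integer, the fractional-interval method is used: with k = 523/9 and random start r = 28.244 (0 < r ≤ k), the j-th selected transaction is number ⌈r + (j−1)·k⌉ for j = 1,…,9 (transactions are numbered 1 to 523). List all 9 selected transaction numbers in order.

j=1: r + 0k = 28.244 → ⌈·⌉ = 29
j=2: r + 1k = 86.355111… → ⌈·⌉ = 87
j=3: r + 2k = 144.466222… → ⌈·⌉ = 145
j=4: r + 3k = 202.577333… → ⌈·⌉ = 203
j=5: r + 4k = 260.688444… → ⌈·⌉ = 261
j=6: r + 5k = 318.799555… → ⌈·⌉ = 319
j=7: r + 6k = 376.910666… → ⌈·⌉ = 377
j=8: r + 7k = 435.021777… → ⌈·⌉ = 436
j=9: r + 8k = 493.132888… → ⌈·⌉ = 494

29, 87, 145, 203, 261, 319, 377, 436, 494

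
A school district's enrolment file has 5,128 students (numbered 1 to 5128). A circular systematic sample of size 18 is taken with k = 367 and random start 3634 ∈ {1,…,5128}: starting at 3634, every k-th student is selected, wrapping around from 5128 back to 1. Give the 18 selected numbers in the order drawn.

3634, 4001, 4368, 4735, 5102, 341, 708, 1075, 1442, 1809, 2176, 2543, 2910, 3277, 3644, 4011, 4378, 4745

Selection 1: 3634
Selection 2: 3634 + 367 = 4001
Selection 3: 4001 + 367 = 4368
Selection 4: 4368 + 367 = 4735
Selection 5: 4735 + 367 = 5102
Selection 6: 5102 + 367 = 5469 → 5469 − 5128 = 341
Selection 7: 341 + 367 = 708
Selection 8: 708 + 367 = 1075
Selection 9: 1075 + 367 = 1442
Selection 10: 1442 + 367 = 1809
Selection 11: 1809 + 367 = 2176
Selection 12: 2176 + 367 = 2543
Selection 13: 2543 + 367 = 2910
Selection 14: 2910 + 367 = 3277
Selection 15: 3277 + 367 = 3644
Selection 16: 3644 + 367 = 4011
Selection 17: 4011 + 367 = 4378
Selection 18: 4378 + 367 = 4745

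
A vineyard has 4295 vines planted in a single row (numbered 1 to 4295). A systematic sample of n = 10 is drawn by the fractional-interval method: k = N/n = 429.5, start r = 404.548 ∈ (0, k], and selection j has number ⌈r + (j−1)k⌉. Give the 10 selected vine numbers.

405, 835, 1264, 1694, 2123, 2553, 2982, 3412, 3841, 4271

j=1: r + 0k = 404.548 → ⌈·⌉ = 405
j=2: r + 1k = 834.048 → ⌈·⌉ = 835
j=3: r + 2k = 1263.548 → ⌈·⌉ = 1264
j=4: r + 3k = 1693.048 → ⌈·⌉ = 1694
j=5: r + 4k = 2122.548 → ⌈·⌉ = 2123
j=6: r + 5k = 2552.048 → ⌈·⌉ = 2553
j=7: r + 6k = 2981.548 → ⌈·⌉ = 2982
j=8: r + 7k = 3411.048 → ⌈·⌉ = 3412
j=9: r + 8k = 3840.548 → ⌈·⌉ = 3841
j=10: r + 9k = 4270.048 → ⌈·⌉ = 4271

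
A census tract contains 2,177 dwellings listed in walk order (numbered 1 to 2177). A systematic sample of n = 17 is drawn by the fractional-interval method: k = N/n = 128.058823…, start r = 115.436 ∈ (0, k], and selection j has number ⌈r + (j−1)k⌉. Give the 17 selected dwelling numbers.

j=1: r + 0k = 115.436 → ⌈·⌉ = 116
j=2: r + 1k = 243.494823… → ⌈·⌉ = 244
j=3: r + 2k = 371.553647… → ⌈·⌉ = 372
j=4: r + 3k = 499.612470… → ⌈·⌉ = 500
j=5: r + 4k = 627.671294… → ⌈·⌉ = 628
j=6: r + 5k = 755.730117… → ⌈·⌉ = 756
j=7: r + 6k = 883.788941… → ⌈·⌉ = 884
j=8: r + 7k = 1011.847764… → ⌈·⌉ = 1012
j=9: r + 8k = 1139.906588… → ⌈·⌉ = 1140
j=10: r + 9k = 1267.965411… → ⌈·⌉ = 1268
j=11: r + 10k = 1396.024235… → ⌈·⌉ = 1397
j=12: r + 11k = 1524.083058… → ⌈·⌉ = 1525
j=13: r + 12k = 1652.141882… → ⌈·⌉ = 1653
j=14: r + 13k = 1780.200705… → ⌈·⌉ = 1781
j=15: r + 14k = 1908.259529… → ⌈·⌉ = 1909
j=16: r + 15k = 2036.318352… → ⌈·⌉ = 2037
j=17: r + 16k = 2164.377176… → ⌈·⌉ = 2165

116, 244, 372, 500, 628, 756, 884, 1012, 1140, 1268, 1397, 1525, 1653, 1781, 1909, 2037, 2165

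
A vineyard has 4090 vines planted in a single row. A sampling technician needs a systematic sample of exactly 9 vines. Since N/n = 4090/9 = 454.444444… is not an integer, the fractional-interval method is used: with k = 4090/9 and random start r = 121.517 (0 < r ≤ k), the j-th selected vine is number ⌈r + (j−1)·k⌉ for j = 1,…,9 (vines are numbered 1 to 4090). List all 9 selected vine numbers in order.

j=1: r + 0k = 121.517 → ⌈·⌉ = 122
j=2: r + 1k = 575.961444… → ⌈·⌉ = 576
j=3: r + 2k = 1030.405888… → ⌈·⌉ = 1031
j=4: r + 3k = 1484.850333… → ⌈·⌉ = 1485
j=5: r + 4k = 1939.294777… → ⌈·⌉ = 1940
j=6: r + 5k = 2393.739222… → ⌈·⌉ = 2394
j=7: r + 6k = 2848.183666… → ⌈·⌉ = 2849
j=8: r + 7k = 3302.628111… → ⌈·⌉ = 3303
j=9: r + 8k = 3757.072555… → ⌈·⌉ = 3758

122, 576, 1031, 1485, 1940, 2394, 2849, 3303, 3758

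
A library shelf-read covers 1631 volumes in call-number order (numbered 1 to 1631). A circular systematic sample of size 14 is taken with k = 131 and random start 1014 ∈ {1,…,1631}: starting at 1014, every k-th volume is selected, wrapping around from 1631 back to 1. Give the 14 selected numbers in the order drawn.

1014, 1145, 1276, 1407, 1538, 38, 169, 300, 431, 562, 693, 824, 955, 1086

Selection 1: 1014
Selection 2: 1014 + 131 = 1145
Selection 3: 1145 + 131 = 1276
Selection 4: 1276 + 131 = 1407
Selection 5: 1407 + 131 = 1538
Selection 6: 1538 + 131 = 1669 → 1669 − 1631 = 38
Selection 7: 38 + 131 = 169
Selection 8: 169 + 131 = 300
Selection 9: 300 + 131 = 431
Selection 10: 431 + 131 = 562
Selection 11: 562 + 131 = 693
Selection 12: 693 + 131 = 824
Selection 13: 824 + 131 = 955
Selection 14: 955 + 131 = 1086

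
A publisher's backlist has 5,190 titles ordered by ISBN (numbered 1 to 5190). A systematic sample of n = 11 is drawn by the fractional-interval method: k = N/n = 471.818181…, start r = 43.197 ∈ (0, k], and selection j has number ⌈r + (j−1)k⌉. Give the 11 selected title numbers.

j=1: r + 0k = 43.197 → ⌈·⌉ = 44
j=2: r + 1k = 515.015181… → ⌈·⌉ = 516
j=3: r + 2k = 986.833363… → ⌈·⌉ = 987
j=4: r + 3k = 1458.651545… → ⌈·⌉ = 1459
j=5: r + 4k = 1930.469727… → ⌈·⌉ = 1931
j=6: r + 5k = 2402.287909… → ⌈·⌉ = 2403
j=7: r + 6k = 2874.106090… → ⌈·⌉ = 2875
j=8: r + 7k = 3345.924272… → ⌈·⌉ = 3346
j=9: r + 8k = 3817.742454… → ⌈·⌉ = 3818
j=10: r + 9k = 4289.560636… → ⌈·⌉ = 4290
j=11: r + 10k = 4761.378818… → ⌈·⌉ = 4762

44, 516, 987, 1459, 1931, 2403, 2875, 3346, 3818, 4290, 4762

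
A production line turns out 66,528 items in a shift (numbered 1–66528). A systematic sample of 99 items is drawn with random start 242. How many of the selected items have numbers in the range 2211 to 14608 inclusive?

k = 66528/99 = 672
First selection ≥ 2211: 242 + ⌈(2211−242)/672⌉·672 = 242 + 3×672 = 2258
Last selection ≤ 14608: 242 + ⌊(14608−242)/672⌋·672 = 242 + 21×672 = 14354
Count = 21 − 3 + 1 = 19

19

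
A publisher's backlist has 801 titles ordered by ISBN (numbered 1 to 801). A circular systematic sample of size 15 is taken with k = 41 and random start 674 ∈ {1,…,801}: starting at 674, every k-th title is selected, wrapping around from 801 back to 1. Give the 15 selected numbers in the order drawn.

Selection 1: 674
Selection 2: 674 + 41 = 715
Selection 3: 715 + 41 = 756
Selection 4: 756 + 41 = 797
Selection 5: 797 + 41 = 838 → 838 − 801 = 37
Selection 6: 37 + 41 = 78
Selection 7: 78 + 41 = 119
Selection 8: 119 + 41 = 160
Selection 9: 160 + 41 = 201
Selection 10: 201 + 41 = 242
Selection 11: 242 + 41 = 283
Selection 12: 283 + 41 = 324
Selection 13: 324 + 41 = 365
Selection 14: 365 + 41 = 406
Selection 15: 406 + 41 = 447

674, 715, 756, 797, 37, 78, 119, 160, 201, 242, 283, 324, 365, 406, 447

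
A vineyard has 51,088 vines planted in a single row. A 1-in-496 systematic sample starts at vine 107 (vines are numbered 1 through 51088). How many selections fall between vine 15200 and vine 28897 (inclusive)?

k = 496
First selection ≥ 15200: 107 + ⌈(15200−107)/496⌉·496 = 107 + 31×496 = 15483
Last selection ≤ 28897: 107 + ⌊(28897−107)/496⌋·496 = 107 + 58×496 = 28875
Count = 58 − 31 + 1 = 28

28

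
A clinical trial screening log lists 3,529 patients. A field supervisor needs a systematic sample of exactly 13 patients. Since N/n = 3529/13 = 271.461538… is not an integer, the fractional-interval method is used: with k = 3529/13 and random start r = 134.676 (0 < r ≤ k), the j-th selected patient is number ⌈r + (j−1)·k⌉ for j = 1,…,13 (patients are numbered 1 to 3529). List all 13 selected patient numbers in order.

135, 407, 678, 950, 1221, 1492, 1764, 2035, 2307, 2578, 2850, 3121, 3393

j=1: r + 0k = 134.676 → ⌈·⌉ = 135
j=2: r + 1k = 406.137538… → ⌈·⌉ = 407
j=3: r + 2k = 677.599076… → ⌈·⌉ = 678
j=4: r + 3k = 949.060615… → ⌈·⌉ = 950
j=5: r + 4k = 1220.522153… → ⌈·⌉ = 1221
j=6: r + 5k = 1491.983692… → ⌈·⌉ = 1492
j=7: r + 6k = 1763.445230… → ⌈·⌉ = 1764
j=8: r + 7k = 2034.906769… → ⌈·⌉ = 2035
j=9: r + 8k = 2306.368307… → ⌈·⌉ = 2307
j=10: r + 9k = 2577.829846… → ⌈·⌉ = 2578
j=11: r + 10k = 2849.291384… → ⌈·⌉ = 2850
j=12: r + 11k = 3120.752923… → ⌈·⌉ = 3121
j=13: r + 12k = 3392.214461… → ⌈·⌉ = 3393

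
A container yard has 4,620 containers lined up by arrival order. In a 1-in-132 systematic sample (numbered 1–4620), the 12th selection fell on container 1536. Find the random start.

84

k = 132
r = 1536 − (12−1)×132 = 1536 − 1452 = 84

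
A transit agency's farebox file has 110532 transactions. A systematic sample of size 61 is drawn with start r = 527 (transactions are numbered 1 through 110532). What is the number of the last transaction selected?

109247

k = 110532/61 = 1812
61st selection = r + (61−1)·k = 527 + 60×1812 = 527 + 108720 = 109247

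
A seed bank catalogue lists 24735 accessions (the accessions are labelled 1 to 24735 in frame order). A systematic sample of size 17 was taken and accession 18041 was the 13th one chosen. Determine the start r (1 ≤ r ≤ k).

k = 24735/17 = 1455
r = 18041 − (13−1)×1455 = 18041 − 17460 = 581

581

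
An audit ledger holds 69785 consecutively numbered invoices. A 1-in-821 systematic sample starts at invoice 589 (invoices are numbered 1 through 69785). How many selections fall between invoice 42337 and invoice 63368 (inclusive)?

26

k = 821
First selection ≥ 42337: 589 + ⌈(42337−589)/821⌉·821 = 589 + 51×821 = 42460
Last selection ≤ 63368: 589 + ⌊(63368−589)/821⌋·821 = 589 + 76×821 = 62985
Count = 76 − 51 + 1 = 26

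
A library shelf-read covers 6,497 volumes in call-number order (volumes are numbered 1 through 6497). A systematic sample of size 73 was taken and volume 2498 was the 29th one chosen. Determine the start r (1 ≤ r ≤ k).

6

k = 6497/73 = 89
r = 2498 − (29−1)×89 = 2498 − 2492 = 6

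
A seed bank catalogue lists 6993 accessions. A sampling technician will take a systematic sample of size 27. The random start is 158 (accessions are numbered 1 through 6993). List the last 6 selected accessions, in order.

5597, 5856, 6115, 6374, 6633, 6892

k = N/n = 6993/27 = 259
22nd selection = 158 + 21×259 = 5597
23rd: 5597 + 259 = 5856
24th: 5856 + 259 = 6115
25th: 6115 + 259 = 6374
26th: 6374 + 259 = 6633
27th: 6633 + 259 = 6892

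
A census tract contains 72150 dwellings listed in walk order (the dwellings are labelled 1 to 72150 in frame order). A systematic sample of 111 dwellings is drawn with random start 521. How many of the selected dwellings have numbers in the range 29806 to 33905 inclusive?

k = 72150/111 = 650
First selection ≥ 29806: 521 + ⌈(29806−521)/650⌉·650 = 521 + 46×650 = 30421
Last selection ≤ 33905: 521 + ⌊(33905−521)/650⌋·650 = 521 + 51×650 = 33671
Count = 51 − 46 + 1 = 6

6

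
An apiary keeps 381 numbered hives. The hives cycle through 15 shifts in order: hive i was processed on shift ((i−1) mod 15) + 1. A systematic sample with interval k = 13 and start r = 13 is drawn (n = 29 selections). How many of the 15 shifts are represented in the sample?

Consecutive selections differ by k = 13, so their shift numbers differ by 13 mod 15 = 13.
gcd(13, 15) = 1, so the sample visits 15/1 = 15 distinct residues mod 15.
Start 13 is shift 13; the shifts hit are 1, 2, 3, 4, 5, 6, 7, 8, 9, 10, 11, 12, 13, 14, 15.

15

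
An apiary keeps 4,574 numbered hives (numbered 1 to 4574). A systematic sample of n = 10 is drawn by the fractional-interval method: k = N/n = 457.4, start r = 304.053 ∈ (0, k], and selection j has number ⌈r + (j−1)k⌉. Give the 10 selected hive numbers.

305, 762, 1219, 1677, 2134, 2592, 3049, 3506, 3964, 4421

j=1: r + 0k = 304.053 → ⌈·⌉ = 305
j=2: r + 1k = 761.453 → ⌈·⌉ = 762
j=3: r + 2k = 1218.853 → ⌈·⌉ = 1219
j=4: r + 3k = 1676.253 → ⌈·⌉ = 1677
j=5: r + 4k = 2133.653 → ⌈·⌉ = 2134
j=6: r + 5k = 2591.053 → ⌈·⌉ = 2592
j=7: r + 6k = 3048.453 → ⌈·⌉ = 3049
j=8: r + 7k = 3505.853 → ⌈·⌉ = 3506
j=9: r + 8k = 3963.253 → ⌈·⌉ = 3964
j=10: r + 9k = 4420.653 → ⌈·⌉ = 4421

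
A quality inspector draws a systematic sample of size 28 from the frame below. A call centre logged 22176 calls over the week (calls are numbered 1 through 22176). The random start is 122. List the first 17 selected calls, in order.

k = N/n = 22176/28 = 792
call 1: 122
call 2: 122 + 792 = 914
call 3: 914 + 792 = 1706
call 4: 1706 + 792 = 2498
call 5: 2498 + 792 = 3290
call 6: 3290 + 792 = 4082
call 7: 4082 + 792 = 4874
call 8: 4874 + 792 = 5666
call 9: 5666 + 792 = 6458
call 10: 6458 + 792 = 7250
call 11: 7250 + 792 = 8042
call 12: 8042 + 792 = 8834
call 13: 8834 + 792 = 9626
call 14: 9626 + 792 = 10418
call 15: 10418 + 792 = 11210
call 16: 11210 + 792 = 12002
call 17: 12002 + 792 = 12794

122, 914, 1706, 2498, 3290, 4082, 4874, 5666, 6458, 7250, 8042, 8834, 9626, 10418, 11210, 12002, 12794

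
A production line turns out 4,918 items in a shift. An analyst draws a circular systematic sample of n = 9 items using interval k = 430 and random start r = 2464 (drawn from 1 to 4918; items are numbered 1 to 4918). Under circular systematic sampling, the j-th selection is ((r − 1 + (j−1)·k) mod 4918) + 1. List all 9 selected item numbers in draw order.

Selection 1: 2464
Selection 2: 2464 + 430 = 2894
Selection 3: 2894 + 430 = 3324
Selection 4: 3324 + 430 = 3754
Selection 5: 3754 + 430 = 4184
Selection 6: 4184 + 430 = 4614
Selection 7: 4614 + 430 = 5044 → 5044 − 4918 = 126
Selection 8: 126 + 430 = 556
Selection 9: 556 + 430 = 986

2464, 2894, 3324, 3754, 4184, 4614, 126, 556, 986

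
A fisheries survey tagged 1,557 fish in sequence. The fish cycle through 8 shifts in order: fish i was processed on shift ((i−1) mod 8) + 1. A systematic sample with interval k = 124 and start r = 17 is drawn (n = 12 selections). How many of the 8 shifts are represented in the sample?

Consecutive selections differ by k = 124, so their shift numbers differ by 124 mod 8 = 4.
gcd(124, 8) = 4, so the sample visits 8/4 = 2 distinct residues mod 8.
Start 17 is shift 1; the shifts hit are 1, 5.

2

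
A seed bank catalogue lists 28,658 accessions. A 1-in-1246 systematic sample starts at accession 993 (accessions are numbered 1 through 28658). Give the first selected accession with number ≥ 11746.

12207

k = 1246
Steps past start: ⌈(11746 − 993)/1246⌉ = ⌈10753/1246⌉ = 9
Selected accession: 993 + 9×1246 = 12207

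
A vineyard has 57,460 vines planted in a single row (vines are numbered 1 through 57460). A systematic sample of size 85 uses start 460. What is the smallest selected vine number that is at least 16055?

k = 57460/85 = 676
Steps past start: ⌈(16055 − 460)/676⌉ = ⌈15595/676⌉ = 24
Selected vine: 460 + 24×676 = 16684

16684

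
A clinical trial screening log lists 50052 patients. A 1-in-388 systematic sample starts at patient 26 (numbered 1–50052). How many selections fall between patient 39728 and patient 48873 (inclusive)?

k = 388
First selection ≥ 39728: 26 + ⌈(39728−26)/388⌉·388 = 26 + 103×388 = 39990
Last selection ≤ 48873: 26 + ⌊(48873−26)/388⌋·388 = 26 + 125×388 = 48526
Count = 125 − 103 + 1 = 23

23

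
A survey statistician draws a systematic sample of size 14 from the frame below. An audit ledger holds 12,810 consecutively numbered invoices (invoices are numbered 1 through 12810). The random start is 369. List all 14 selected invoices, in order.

369, 1284, 2199, 3114, 4029, 4944, 5859, 6774, 7689, 8604, 9519, 10434, 11349, 12264

k = N/n = 12810/14 = 915
invoice 1: 369
invoice 2: 369 + 915 = 1284
invoice 3: 1284 + 915 = 2199
invoice 4: 2199 + 915 = 3114
invoice 5: 3114 + 915 = 4029
invoice 6: 4029 + 915 = 4944
invoice 7: 4944 + 915 = 5859
invoice 8: 5859 + 915 = 6774
invoice 9: 6774 + 915 = 7689
invoice 10: 7689 + 915 = 8604
invoice 11: 8604 + 915 = 9519
invoice 12: 9519 + 915 = 10434
invoice 13: 10434 + 915 = 11349
invoice 14: 11349 + 915 = 12264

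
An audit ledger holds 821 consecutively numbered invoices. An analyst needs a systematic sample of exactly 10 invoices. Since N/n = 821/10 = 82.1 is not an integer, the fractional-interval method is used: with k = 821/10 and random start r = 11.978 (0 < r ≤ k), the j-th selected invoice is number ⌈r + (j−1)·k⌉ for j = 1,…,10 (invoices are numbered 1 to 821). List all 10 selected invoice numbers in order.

12, 95, 177, 259, 341, 423, 505, 587, 669, 751

j=1: r + 0k = 11.978 → ⌈·⌉ = 12
j=2: r + 1k = 94.078 → ⌈·⌉ = 95
j=3: r + 2k = 176.178 → ⌈·⌉ = 177
j=4: r + 3k = 258.278 → ⌈·⌉ = 259
j=5: r + 4k = 340.378 → ⌈·⌉ = 341
j=6: r + 5k = 422.478 → ⌈·⌉ = 423
j=7: r + 6k = 504.578 → ⌈·⌉ = 505
j=8: r + 7k = 586.678 → ⌈·⌉ = 587
j=9: r + 8k = 668.778 → ⌈·⌉ = 669
j=10: r + 9k = 750.878 → ⌈·⌉ = 751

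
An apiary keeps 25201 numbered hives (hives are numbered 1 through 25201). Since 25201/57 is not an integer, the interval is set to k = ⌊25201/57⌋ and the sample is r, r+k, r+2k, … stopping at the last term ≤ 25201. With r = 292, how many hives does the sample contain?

57

k = ⌊25201/57⌋ = 442
Achieved size = ⌊(25201 − 292)/442⌋ + 1 = ⌊24909/442⌋ + 1 = 56 + 1 = 57
(last selection: 292 + 56×442 = 25044 ≤ 25201; next would be 25486 > 25201)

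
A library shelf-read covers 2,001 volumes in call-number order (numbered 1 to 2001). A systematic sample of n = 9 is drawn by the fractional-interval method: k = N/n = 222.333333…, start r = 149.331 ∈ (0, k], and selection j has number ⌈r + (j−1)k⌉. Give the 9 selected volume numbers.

j=1: r + 0k = 149.331 → ⌈·⌉ = 150
j=2: r + 1k = 371.664333… → ⌈·⌉ = 372
j=3: r + 2k = 593.997666… → ⌈·⌉ = 594
j=4: r + 3k = 816.331 → ⌈·⌉ = 817
j=5: r + 4k = 1038.664333… → ⌈·⌉ = 1039
j=6: r + 5k = 1260.997666… → ⌈·⌉ = 1261
j=7: r + 6k = 1483.331 → ⌈·⌉ = 1484
j=8: r + 7k = 1705.664333… → ⌈·⌉ = 1706
j=9: r + 8k = 1927.997666… → ⌈·⌉ = 1928

150, 372, 594, 817, 1039, 1261, 1484, 1706, 1928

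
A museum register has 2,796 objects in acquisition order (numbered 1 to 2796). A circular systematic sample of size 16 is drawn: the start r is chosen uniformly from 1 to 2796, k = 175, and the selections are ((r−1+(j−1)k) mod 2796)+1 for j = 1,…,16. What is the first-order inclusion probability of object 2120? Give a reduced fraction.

4/699

For each position j, as r ranges over 1…2796 the j-th selection hits every object exactly once, so object 2120 is selected for exactly 16 of the 2796 starts.
Inclusion probability = 16/2796 = 4/699.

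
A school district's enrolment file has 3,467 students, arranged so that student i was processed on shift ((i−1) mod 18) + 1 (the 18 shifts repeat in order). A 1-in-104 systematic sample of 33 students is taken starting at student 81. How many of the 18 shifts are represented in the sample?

Consecutive selections differ by k = 104, so their shift numbers differ by 104 mod 18 = 14.
gcd(104, 18) = 2, so the sample visits 18/2 = 9 distinct residues mod 18.
Start 81 is shift 9; the shifts hit are 1, 3, 5, 7, 9, 11, 13, 15, 17.

9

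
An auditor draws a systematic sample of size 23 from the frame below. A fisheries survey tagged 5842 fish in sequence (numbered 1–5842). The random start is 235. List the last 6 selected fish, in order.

4553, 4807, 5061, 5315, 5569, 5823

k = N/n = 5842/23 = 254
18th selection = 235 + 17×254 = 4553
19th: 4553 + 254 = 4807
20th: 4807 + 254 = 5061
21st: 5061 + 254 = 5315
22nd: 5315 + 254 = 5569
23rd: 5569 + 254 = 5823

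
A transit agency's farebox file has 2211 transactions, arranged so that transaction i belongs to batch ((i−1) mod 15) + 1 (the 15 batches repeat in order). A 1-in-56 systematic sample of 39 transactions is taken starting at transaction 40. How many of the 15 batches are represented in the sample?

15

Consecutive selections differ by k = 56, so their batch numbers differ by 56 mod 15 = 11.
gcd(56, 15) = 1, so the sample visits 15/1 = 15 distinct residues mod 15.
Start 40 is batch 10; the batches hit are 1, 2, 3, 4, 5, 6, 7, 8, 9, 10, 11, 12, 13, 14, 15.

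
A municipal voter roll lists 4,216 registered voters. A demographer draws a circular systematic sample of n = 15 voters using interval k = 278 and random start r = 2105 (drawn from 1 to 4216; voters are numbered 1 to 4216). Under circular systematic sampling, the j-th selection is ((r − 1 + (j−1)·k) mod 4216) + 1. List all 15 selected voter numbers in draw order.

2105, 2383, 2661, 2939, 3217, 3495, 3773, 4051, 113, 391, 669, 947, 1225, 1503, 1781

Selection 1: 2105
Selection 2: 2105 + 278 = 2383
Selection 3: 2383 + 278 = 2661
Selection 4: 2661 + 278 = 2939
Selection 5: 2939 + 278 = 3217
Selection 6: 3217 + 278 = 3495
Selection 7: 3495 + 278 = 3773
Selection 8: 3773 + 278 = 4051
Selection 9: 4051 + 278 = 4329 → 4329 − 4216 = 113
Selection 10: 113 + 278 = 391
Selection 11: 391 + 278 = 669
Selection 12: 669 + 278 = 947
Selection 13: 947 + 278 = 1225
Selection 14: 1225 + 278 = 1503
Selection 15: 1503 + 278 = 1781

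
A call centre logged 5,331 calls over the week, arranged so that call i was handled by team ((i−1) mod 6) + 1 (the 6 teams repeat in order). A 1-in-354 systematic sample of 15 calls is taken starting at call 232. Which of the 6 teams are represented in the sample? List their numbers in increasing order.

4

Consecutive selections differ by k = 354, so their team numbers differ by 354 mod 6 = 0.
gcd(354, 6) = 6, so the sample visits 6/6 = 1 distinct residues mod 6.
Start 232 is team 4; the teams hit are 4.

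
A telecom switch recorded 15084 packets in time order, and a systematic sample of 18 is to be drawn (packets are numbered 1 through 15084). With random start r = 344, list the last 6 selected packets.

10400, 11238, 12076, 12914, 13752, 14590

k = N/n = 15084/18 = 838
13th selection = 344 + 12×838 = 10400
14th: 10400 + 838 = 11238
15th: 11238 + 838 = 12076
16th: 12076 + 838 = 12914
17th: 12914 + 838 = 13752
18th: 13752 + 838 = 14590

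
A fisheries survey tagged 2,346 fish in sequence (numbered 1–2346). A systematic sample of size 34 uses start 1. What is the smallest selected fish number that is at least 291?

k = 2346/34 = 69
Steps past start: ⌈(291 − 1)/69⌉ = ⌈290/69⌉ = 5
Selected fish: 1 + 5×69 = 346

346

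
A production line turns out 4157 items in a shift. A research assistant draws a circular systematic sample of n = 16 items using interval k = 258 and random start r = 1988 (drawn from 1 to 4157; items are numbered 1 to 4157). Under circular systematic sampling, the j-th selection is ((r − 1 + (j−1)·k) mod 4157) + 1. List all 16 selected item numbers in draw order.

1988, 2246, 2504, 2762, 3020, 3278, 3536, 3794, 4052, 153, 411, 669, 927, 1185, 1443, 1701

Selection 1: 1988
Selection 2: 1988 + 258 = 2246
Selection 3: 2246 + 258 = 2504
Selection 4: 2504 + 258 = 2762
Selection 5: 2762 + 258 = 3020
Selection 6: 3020 + 258 = 3278
Selection 7: 3278 + 258 = 3536
Selection 8: 3536 + 258 = 3794
Selection 9: 3794 + 258 = 4052
Selection 10: 4052 + 258 = 4310 → 4310 − 4157 = 153
Selection 11: 153 + 258 = 411
Selection 12: 411 + 258 = 669
Selection 13: 669 + 258 = 927
Selection 14: 927 + 258 = 1185
Selection 15: 1185 + 258 = 1443
Selection 16: 1443 + 258 = 1701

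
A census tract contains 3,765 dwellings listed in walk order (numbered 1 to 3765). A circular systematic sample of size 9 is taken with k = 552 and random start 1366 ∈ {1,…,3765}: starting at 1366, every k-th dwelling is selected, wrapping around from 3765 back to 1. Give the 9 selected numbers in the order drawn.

Selection 1: 1366
Selection 2: 1366 + 552 = 1918
Selection 3: 1918 + 552 = 2470
Selection 4: 2470 + 552 = 3022
Selection 5: 3022 + 552 = 3574
Selection 6: 3574 + 552 = 4126 → 4126 − 3765 = 361
Selection 7: 361 + 552 = 913
Selection 8: 913 + 552 = 1465
Selection 9: 1465 + 552 = 2017

1366, 1918, 2470, 3022, 3574, 361, 913, 1465, 2017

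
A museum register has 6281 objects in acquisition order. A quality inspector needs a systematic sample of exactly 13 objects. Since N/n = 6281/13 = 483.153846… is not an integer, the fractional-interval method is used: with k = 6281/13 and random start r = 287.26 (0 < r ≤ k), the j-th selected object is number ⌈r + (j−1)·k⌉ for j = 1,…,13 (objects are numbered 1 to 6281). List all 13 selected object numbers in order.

288, 771, 1254, 1737, 2220, 2704, 3187, 3670, 4153, 4636, 5119, 5602, 6086

j=1: r + 0k = 287.26 → ⌈·⌉ = 288
j=2: r + 1k = 770.413846… → ⌈·⌉ = 771
j=3: r + 2k = 1253.567692… → ⌈·⌉ = 1254
j=4: r + 3k = 1736.721538… → ⌈·⌉ = 1737
j=5: r + 4k = 2219.875384… → ⌈·⌉ = 2220
j=6: r + 5k = 2703.029230… → ⌈·⌉ = 2704
j=7: r + 6k = 3186.183076… → ⌈·⌉ = 3187
j=8: r + 7k = 3669.336923… → ⌈·⌉ = 3670
j=9: r + 8k = 4152.490769… → ⌈·⌉ = 4153
j=10: r + 9k = 4635.644615… → ⌈·⌉ = 4636
j=11: r + 10k = 5118.798461… → ⌈·⌉ = 5119
j=12: r + 11k = 5601.952307… → ⌈·⌉ = 5602
j=13: r + 12k = 6085.106153… → ⌈·⌉ = 6086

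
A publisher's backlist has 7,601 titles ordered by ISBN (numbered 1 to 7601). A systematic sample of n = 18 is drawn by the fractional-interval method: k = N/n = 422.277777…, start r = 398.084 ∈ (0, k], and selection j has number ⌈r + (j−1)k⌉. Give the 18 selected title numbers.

399, 821, 1243, 1665, 2088, 2510, 2932, 3355, 3777, 4199, 4621, 5044, 5466, 5888, 6310, 6733, 7155, 7577

j=1: r + 0k = 398.084 → ⌈·⌉ = 399
j=2: r + 1k = 820.361777… → ⌈·⌉ = 821
j=3: r + 2k = 1242.639555… → ⌈·⌉ = 1243
j=4: r + 3k = 1664.917333… → ⌈·⌉ = 1665
j=5: r + 4k = 2087.195111… → ⌈·⌉ = 2088
j=6: r + 5k = 2509.472888… → ⌈·⌉ = 2510
j=7: r + 6k = 2931.750666… → ⌈·⌉ = 2932
j=8: r + 7k = 3354.028444… → ⌈·⌉ = 3355
j=9: r + 8k = 3776.306222… → ⌈·⌉ = 3777
j=10: r + 9k = 4198.584 → ⌈·⌉ = 4199
j=11: r + 10k = 4620.861777… → ⌈·⌉ = 4621
j=12: r + 11k = 5043.139555… → ⌈·⌉ = 5044
j=13: r + 12k = 5465.417333… → ⌈·⌉ = 5466
j=14: r + 13k = 5887.695111… → ⌈·⌉ = 5888
j=15: r + 14k = 6309.972888… → ⌈·⌉ = 6310
j=16: r + 15k = 6732.250666… → ⌈·⌉ = 6733
j=17: r + 16k = 7154.528444… → ⌈·⌉ = 7155
j=18: r + 17k = 7576.806222… → ⌈·⌉ = 7577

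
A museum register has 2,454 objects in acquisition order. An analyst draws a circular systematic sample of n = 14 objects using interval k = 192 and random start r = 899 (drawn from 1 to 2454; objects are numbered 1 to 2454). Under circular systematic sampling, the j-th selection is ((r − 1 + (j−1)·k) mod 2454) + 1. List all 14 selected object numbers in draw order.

899, 1091, 1283, 1475, 1667, 1859, 2051, 2243, 2435, 173, 365, 557, 749, 941

Selection 1: 899
Selection 2: 899 + 192 = 1091
Selection 3: 1091 + 192 = 1283
Selection 4: 1283 + 192 = 1475
Selection 5: 1475 + 192 = 1667
Selection 6: 1667 + 192 = 1859
Selection 7: 1859 + 192 = 2051
Selection 8: 2051 + 192 = 2243
Selection 9: 2243 + 192 = 2435
Selection 10: 2435 + 192 = 2627 → 2627 − 2454 = 173
Selection 11: 173 + 192 = 365
Selection 12: 365 + 192 = 557
Selection 13: 557 + 192 = 749
Selection 14: 749 + 192 = 941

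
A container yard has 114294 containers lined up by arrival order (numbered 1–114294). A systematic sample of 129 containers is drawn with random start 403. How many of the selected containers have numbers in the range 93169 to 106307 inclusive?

k = 114294/129 = 886
First selection ≥ 93169: 403 + ⌈(93169−403)/886⌉·886 = 403 + 105×886 = 93433
Last selection ≤ 106307: 403 + ⌊(106307−403)/886⌋·886 = 403 + 119×886 = 105837
Count = 119 − 105 + 1 = 15

15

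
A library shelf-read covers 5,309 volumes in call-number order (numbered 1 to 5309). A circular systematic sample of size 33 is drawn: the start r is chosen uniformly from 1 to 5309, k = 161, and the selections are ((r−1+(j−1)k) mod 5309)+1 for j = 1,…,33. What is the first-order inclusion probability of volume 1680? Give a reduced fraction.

For each position j, as r ranges over 1…5309 the j-th selection hits every volume exactly once, so volume 1680 is selected for exactly 33 of the 5309 starts.
Inclusion probability = 33/5309.

33/5309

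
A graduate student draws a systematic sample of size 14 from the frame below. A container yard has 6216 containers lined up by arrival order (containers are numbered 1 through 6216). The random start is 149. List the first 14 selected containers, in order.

149, 593, 1037, 1481, 1925, 2369, 2813, 3257, 3701, 4145, 4589, 5033, 5477, 5921

k = N/n = 6216/14 = 444
container 1: 149
container 2: 149 + 444 = 593
container 3: 593 + 444 = 1037
container 4: 1037 + 444 = 1481
container 5: 1481 + 444 = 1925
container 6: 1925 + 444 = 2369
container 7: 2369 + 444 = 2813
container 8: 2813 + 444 = 3257
container 9: 3257 + 444 = 3701
container 10: 3701 + 444 = 4145
container 11: 4145 + 444 = 4589
container 12: 4589 + 444 = 5033
container 13: 5033 + 444 = 5477
container 14: 5477 + 444 = 5921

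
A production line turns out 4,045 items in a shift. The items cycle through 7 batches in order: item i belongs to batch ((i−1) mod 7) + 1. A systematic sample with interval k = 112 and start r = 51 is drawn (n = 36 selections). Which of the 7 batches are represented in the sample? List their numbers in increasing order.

Consecutive selections differ by k = 112, so their batch numbers differ by 112 mod 7 = 0.
gcd(112, 7) = 7, so the sample visits 7/7 = 1 distinct residues mod 7.
Start 51 is batch 2; the batches hit are 2.

2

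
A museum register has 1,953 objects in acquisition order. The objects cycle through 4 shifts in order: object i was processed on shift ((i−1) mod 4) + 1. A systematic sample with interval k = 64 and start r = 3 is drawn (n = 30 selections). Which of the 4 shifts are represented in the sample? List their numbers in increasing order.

Consecutive selections differ by k = 64, so their shift numbers differ by 64 mod 4 = 0.
gcd(64, 4) = 4, so the sample visits 4/4 = 1 distinct residues mod 4.
Start 3 is shift 3; the shifts hit are 3.

3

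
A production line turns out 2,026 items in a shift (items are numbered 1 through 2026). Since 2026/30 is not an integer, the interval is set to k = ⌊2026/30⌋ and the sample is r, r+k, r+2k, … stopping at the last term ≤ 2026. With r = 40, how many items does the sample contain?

k = ⌊2026/30⌋ = 67
Achieved size = ⌊(2026 − 40)/67⌋ + 1 = ⌊1986/67⌋ + 1 = 29 + 1 = 30
(last selection: 40 + 29×67 = 1983 ≤ 2026; next would be 2050 > 2026)

30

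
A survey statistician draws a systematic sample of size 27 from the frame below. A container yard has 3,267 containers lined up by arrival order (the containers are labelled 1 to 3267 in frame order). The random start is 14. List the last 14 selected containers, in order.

1587, 1708, 1829, 1950, 2071, 2192, 2313, 2434, 2555, 2676, 2797, 2918, 3039, 3160

k = N/n = 3267/27 = 121
14th selection = 14 + 13×121 = 1587
15th: 1587 + 121 = 1708
16th: 1708 + 121 = 1829
17th: 1829 + 121 = 1950
18th: 1950 + 121 = 2071
19th: 2071 + 121 = 2192
20th: 2192 + 121 = 2313
21st: 2313 + 121 = 2434
22nd: 2434 + 121 = 2555
23rd: 2555 + 121 = 2676
24th: 2676 + 121 = 2797
25th: 2797 + 121 = 2918
26th: 2918 + 121 = 3039
27th: 3039 + 121 = 3160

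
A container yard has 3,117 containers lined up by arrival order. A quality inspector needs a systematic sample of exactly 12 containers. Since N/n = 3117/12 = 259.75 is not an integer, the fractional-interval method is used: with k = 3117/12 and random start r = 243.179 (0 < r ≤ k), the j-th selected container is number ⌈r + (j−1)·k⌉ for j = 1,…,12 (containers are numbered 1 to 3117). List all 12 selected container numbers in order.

244, 503, 763, 1023, 1283, 1542, 1802, 2062, 2322, 2581, 2841, 3101

j=1: r + 0k = 243.179 → ⌈·⌉ = 244
j=2: r + 1k = 502.929 → ⌈·⌉ = 503
j=3: r + 2k = 762.679 → ⌈·⌉ = 763
j=4: r + 3k = 1022.429 → ⌈·⌉ = 1023
j=5: r + 4k = 1282.179 → ⌈·⌉ = 1283
j=6: r + 5k = 1541.929 → ⌈·⌉ = 1542
j=7: r + 6k = 1801.679 → ⌈·⌉ = 1802
j=8: r + 7k = 2061.429 → ⌈·⌉ = 2062
j=9: r + 8k = 2321.179 → ⌈·⌉ = 2322
j=10: r + 9k = 2580.929 → ⌈·⌉ = 2581
j=11: r + 10k = 2840.679 → ⌈·⌉ = 2841
j=12: r + 11k = 3100.429 → ⌈·⌉ = 3101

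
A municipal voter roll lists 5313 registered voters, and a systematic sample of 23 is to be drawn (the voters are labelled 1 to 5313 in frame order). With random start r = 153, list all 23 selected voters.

k = N/n = 5313/23 = 231
voter 1: 153
voter 2: 153 + 231 = 384
voter 3: 384 + 231 = 615
voter 4: 615 + 231 = 846
voter 5: 846 + 231 = 1077
voter 6: 1077 + 231 = 1308
voter 7: 1308 + 231 = 1539
voter 8: 1539 + 231 = 1770
voter 9: 1770 + 231 = 2001
voter 10: 2001 + 231 = 2232
voter 11: 2232 + 231 = 2463
voter 12: 2463 + 231 = 2694
voter 13: 2694 + 231 = 2925
voter 14: 2925 + 231 = 3156
voter 15: 3156 + 231 = 3387
voter 16: 3387 + 231 = 3618
voter 17: 3618 + 231 = 3849
voter 18: 3849 + 231 = 4080
voter 19: 4080 + 231 = 4311
voter 20: 4311 + 231 = 4542
voter 21: 4542 + 231 = 4773
voter 22: 4773 + 231 = 5004
voter 23: 5004 + 231 = 5235

153, 384, 615, 846, 1077, 1308, 1539, 1770, 2001, 2232, 2463, 2694, 2925, 3156, 3387, 3618, 3849, 4080, 4311, 4542, 4773, 5004, 5235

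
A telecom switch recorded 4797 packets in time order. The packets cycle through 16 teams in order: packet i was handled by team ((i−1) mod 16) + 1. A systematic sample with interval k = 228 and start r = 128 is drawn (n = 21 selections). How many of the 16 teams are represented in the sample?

Consecutive selections differ by k = 228, so their team numbers differ by 228 mod 16 = 4.
gcd(228, 16) = 4, so the sample visits 16/4 = 4 distinct residues mod 16.
Start 128 is team 16; the teams hit are 4, 8, 12, 16.

4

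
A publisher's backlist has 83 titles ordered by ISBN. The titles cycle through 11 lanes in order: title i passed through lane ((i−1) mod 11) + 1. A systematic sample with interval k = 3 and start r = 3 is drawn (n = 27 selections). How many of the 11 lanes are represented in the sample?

Consecutive selections differ by k = 3, so their lane numbers differ by 3 mod 11 = 3.
gcd(3, 11) = 1, so the sample visits 11/1 = 11 distinct residues mod 11.
Start 3 is lane 3; the lanes hit are 1, 2, 3, 4, 5, 6, 7, 8, 9, 10, 11.

11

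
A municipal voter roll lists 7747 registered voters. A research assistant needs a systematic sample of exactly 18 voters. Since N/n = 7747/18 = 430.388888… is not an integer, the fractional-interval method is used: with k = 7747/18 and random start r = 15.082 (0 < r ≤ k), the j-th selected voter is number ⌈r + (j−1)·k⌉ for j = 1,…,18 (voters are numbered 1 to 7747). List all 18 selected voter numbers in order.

16, 446, 876, 1307, 1737, 2168, 2598, 3028, 3459, 3889, 4319, 4750, 5180, 5611, 6041, 6471, 6902, 7332

j=1: r + 0k = 15.082 → ⌈·⌉ = 16
j=2: r + 1k = 445.470888… → ⌈·⌉ = 446
j=3: r + 2k = 875.859777… → ⌈·⌉ = 876
j=4: r + 3k = 1306.248666… → ⌈·⌉ = 1307
j=5: r + 4k = 1736.637555… → ⌈·⌉ = 1737
j=6: r + 5k = 2167.026444… → ⌈·⌉ = 2168
j=7: r + 6k = 2597.415333… → ⌈·⌉ = 2598
j=8: r + 7k = 3027.804222… → ⌈·⌉ = 3028
j=9: r + 8k = 3458.193111… → ⌈·⌉ = 3459
j=10: r + 9k = 3888.582 → ⌈·⌉ = 3889
j=11: r + 10k = 4318.970888… → ⌈·⌉ = 4319
j=12: r + 11k = 4749.359777… → ⌈·⌉ = 4750
j=13: r + 12k = 5179.748666… → ⌈·⌉ = 5180
j=14: r + 13k = 5610.137555… → ⌈·⌉ = 5611
j=15: r + 14k = 6040.526444… → ⌈·⌉ = 6041
j=16: r + 15k = 6470.915333… → ⌈·⌉ = 6471
j=17: r + 16k = 6901.304222… → ⌈·⌉ = 6902
j=18: r + 17k = 7331.693111… → ⌈·⌉ = 7332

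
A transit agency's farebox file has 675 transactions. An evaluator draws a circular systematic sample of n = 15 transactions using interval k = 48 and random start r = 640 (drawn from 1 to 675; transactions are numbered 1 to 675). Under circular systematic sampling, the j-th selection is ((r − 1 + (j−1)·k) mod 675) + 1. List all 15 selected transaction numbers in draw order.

640, 13, 61, 109, 157, 205, 253, 301, 349, 397, 445, 493, 541, 589, 637

Selection 1: 640
Selection 2: 640 + 48 = 688 → 688 − 675 = 13
Selection 3: 13 + 48 = 61
Selection 4: 61 + 48 = 109
Selection 5: 109 + 48 = 157
Selection 6: 157 + 48 = 205
Selection 7: 205 + 48 = 253
Selection 8: 253 + 48 = 301
Selection 9: 301 + 48 = 349
Selection 10: 349 + 48 = 397
Selection 11: 397 + 48 = 445
Selection 12: 445 + 48 = 493
Selection 13: 493 + 48 = 541
Selection 14: 541 + 48 = 589
Selection 15: 589 + 48 = 637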